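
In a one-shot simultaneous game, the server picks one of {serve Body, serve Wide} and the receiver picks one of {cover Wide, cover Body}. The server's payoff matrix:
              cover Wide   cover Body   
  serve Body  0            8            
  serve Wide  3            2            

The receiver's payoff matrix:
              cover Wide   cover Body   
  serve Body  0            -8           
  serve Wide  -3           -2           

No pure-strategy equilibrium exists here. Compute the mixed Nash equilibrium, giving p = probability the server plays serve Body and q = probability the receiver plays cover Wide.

p = 1/9, q = 2/3

Set the receiver's expected payoff from cover Wide equal to that from cover Body:
  the receiver's payoff from cover Wide: p·0 + (1−p)·(-3) = 3p - 3
  the receiver's payoff from cover Body: p·(-8) + (1−p)·(-2) = -6p - 2
  3p - 3 = -6p - 2  ⇒  9p = 1  ⇒  p = 1/9.
The receiver's mix must leave the server indifferent between serve Body and serve Wide.
  the server's payoff from serve Body: q·0 + (1−q)·8 = -8q + 8
  the server's payoff from serve Wide: q·3 + (1−q)·2 = q + 2
  -8q + 8 = q + 2  ⇒  -9q = -6  ⇒  q = 2/3.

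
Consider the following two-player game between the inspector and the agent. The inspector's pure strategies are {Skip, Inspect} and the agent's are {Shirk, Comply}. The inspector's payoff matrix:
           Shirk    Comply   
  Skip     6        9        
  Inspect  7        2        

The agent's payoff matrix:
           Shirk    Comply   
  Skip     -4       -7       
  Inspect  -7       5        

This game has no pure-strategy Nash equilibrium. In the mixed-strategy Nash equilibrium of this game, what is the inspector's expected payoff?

In a mixed equilibrium the inspector is indifferent between Skip and Inspect; this condition fixes q.
  the inspector's expected payoff from Skip: q·6 + (1−q)·9 = -3q + 9
  the inspector's expected payoff from Inspect: q·7 + (1−q)·2 = 5q + 2
  -3q + 9 = 5q + 2  ⇒  -8q = -7  ⇒  q = 7/8.
At equilibrium the inspector is indifferent across rows, so the inspector's payoff equals the payoff from Skip: (7/8)·6 + (1/8)·9 = 51/8.

51/8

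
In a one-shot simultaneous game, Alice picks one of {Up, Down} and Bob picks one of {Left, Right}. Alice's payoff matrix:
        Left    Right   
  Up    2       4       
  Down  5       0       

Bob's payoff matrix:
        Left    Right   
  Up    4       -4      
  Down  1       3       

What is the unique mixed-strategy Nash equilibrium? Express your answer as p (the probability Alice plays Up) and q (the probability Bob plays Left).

p = 1/5, q = 4/7

Bob's indifference between Left and Right determines Alice's mixing probability p:
  Bob's payoff to Left: p·4 + (1−p)·1 = 3p + 1
  Bob's payoff to Right: p·(-4) + (1−p)·3 = -7p + 3
  3p + 1 = -7p + 3  ⇒  10p = 2  ⇒  p = 1/5.
Set Alice's expected payoff from Up equal to that from Down:
  Alice's payoff from Up: q·2 + (1−q)·4 = -2q + 4
  Alice's payoff from Down: q·5 + (1−q)·0 = 5q
  -2q + 4 = 5q  ⇒  -7q = -4  ⇒  q = 4/7.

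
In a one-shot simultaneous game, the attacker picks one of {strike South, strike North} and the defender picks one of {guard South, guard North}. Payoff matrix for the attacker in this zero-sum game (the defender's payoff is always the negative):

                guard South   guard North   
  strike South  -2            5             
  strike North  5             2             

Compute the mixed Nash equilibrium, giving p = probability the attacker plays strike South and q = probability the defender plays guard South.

For the defender to be willing to mix, the defender must be indifferent between guard South and guard North, which pins down the attacker's mix.
  the defender's expected payoff from guard South: p·2 + (1−p)·(-5) = 7p - 5
  the defender's expected payoff from guard North: p·(-5) + (1−p)·(-2) = -3p - 2
  7p - 5 = -3p - 2  ⇒  10p = 3  ⇒  p = 3/10.
The attacker's indifference between strike South and strike North determines the defender's mixing probability q:
  the attacker's payoff to strike South: q·(-2) + (1−q)·5 = -7q + 5
  the attacker's payoff to strike North: q·5 + (1−q)·2 = 3q + 2
  -7q + 5 = 3q + 2  ⇒  -10q = -3  ⇒  q = 3/10.

p = 3/10, q = 3/10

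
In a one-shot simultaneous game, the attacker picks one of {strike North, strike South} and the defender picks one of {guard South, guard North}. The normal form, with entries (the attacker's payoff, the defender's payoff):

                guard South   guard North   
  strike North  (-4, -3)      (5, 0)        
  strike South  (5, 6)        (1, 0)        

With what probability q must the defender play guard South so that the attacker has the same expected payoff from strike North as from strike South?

q = 4/13

The defender's mix must leave the attacker indifferent between strike North and strike South.
  the attacker's payoff to strike North: q·(-4) + (1−q)·5 = -9q + 5
  the attacker's payoff to strike South: q·5 + (1−q)·1 = 4q + 1
  -9q + 5 = 4q + 1  ⇒  -13q = -4  ⇒  q = 4/13.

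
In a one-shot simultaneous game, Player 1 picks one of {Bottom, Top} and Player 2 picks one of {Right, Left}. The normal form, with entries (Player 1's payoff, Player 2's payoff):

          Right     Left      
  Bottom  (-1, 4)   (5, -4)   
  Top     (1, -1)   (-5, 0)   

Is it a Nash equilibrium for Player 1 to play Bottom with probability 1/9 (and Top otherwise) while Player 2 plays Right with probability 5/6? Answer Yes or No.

Check Player 2's indifference given Player 1's mix p = 1/9:
  payoff from Right = -4/9; payoff from Left = -4/9 — equal.
Check Player 1's indifference given Player 2's mix q = 5/6:
  payoff from Bottom = 0; payoff from Top = 0 — equal.
Both players are indifferent, so neither can profitably deviate.

Yes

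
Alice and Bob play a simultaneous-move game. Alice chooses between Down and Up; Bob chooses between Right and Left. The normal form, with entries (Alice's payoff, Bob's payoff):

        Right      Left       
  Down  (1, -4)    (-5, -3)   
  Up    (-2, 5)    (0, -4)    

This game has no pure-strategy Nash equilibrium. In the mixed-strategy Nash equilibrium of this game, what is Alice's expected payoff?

-5/4

Set Alice's expected payoff from Down equal to that from Up:
  Alice's payoff to Down: q·1 + (1−q)·(-5) = 6q - 5
  Alice's payoff to Up: q·(-2) + (1−q)·0 = -2q
  6q - 5 = -2q  ⇒  8q = 5  ⇒  q = 5/8.
At equilibrium Alice is indifferent across rows, so Alice's payoff equals the payoff from Down: (5/8)·1 + (3/8)·(-5) = -5/4.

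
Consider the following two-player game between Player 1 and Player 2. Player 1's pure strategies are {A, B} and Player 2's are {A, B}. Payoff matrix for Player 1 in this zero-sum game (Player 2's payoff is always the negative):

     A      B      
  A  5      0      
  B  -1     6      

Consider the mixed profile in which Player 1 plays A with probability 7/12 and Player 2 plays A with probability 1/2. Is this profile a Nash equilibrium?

Yes

Check Player 2's indifference given Player 1's mix p = 7/12:
  payoff from A = -5/2; payoff from B = -5/2 — equal.
Check Player 1's indifference given Player 2's mix q = 1/2:
  payoff from A = 5/2; payoff from B = 5/2 — equal.
Both players are indifferent, so neither can profitably deviate.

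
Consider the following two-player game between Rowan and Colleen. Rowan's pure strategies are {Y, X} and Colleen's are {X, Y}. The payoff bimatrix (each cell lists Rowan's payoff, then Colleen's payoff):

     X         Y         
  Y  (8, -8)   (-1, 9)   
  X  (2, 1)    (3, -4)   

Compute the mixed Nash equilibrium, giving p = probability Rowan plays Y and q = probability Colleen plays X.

p = 5/22, q = 2/5

Rowan's mix must leave Colleen indifferent between X and Y.
  Colleen's payoff from X: p·(-8) + (1−p)·1 = -9p + 1
  Colleen's payoff from Y: p·9 + (1−p)·(-4) = 13p - 4
  -9p + 1 = 13p - 4  ⇒  -22p = -5  ⇒  p = 5/22.
For Rowan to be willing to mix, Rowan must be indifferent between Y and X, which pins down Colleen's mix.
  Rowan's payoff from Y: q·8 + (1−q)·(-1) = 9q - 1
  Rowan's payoff from X: q·2 + (1−q)·3 = -q + 3
  9q - 1 = -q + 3  ⇒  10q = 4  ⇒  q = 2/5.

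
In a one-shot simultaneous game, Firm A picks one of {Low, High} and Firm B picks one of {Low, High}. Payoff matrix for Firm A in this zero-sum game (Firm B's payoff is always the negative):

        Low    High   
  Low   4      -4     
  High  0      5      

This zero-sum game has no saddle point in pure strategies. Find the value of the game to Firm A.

v = 20/13

For Firm A to be willing to mix, Firm A must be indifferent between Low and High, which pins down Firm B's mix.
  Firm A's payoff from Low: q·4 + (1−q)·(-4) = 8q - 4
  Firm A's payoff from High: q·0 + (1−q)·5 = -5q + 5
  8q - 4 = -5q + 5  ⇒  13q = 9  ⇒  q = 9/13.
The value is Firm A's expected payoff against this mix (using Low): (9/13)·4 + (4/13)·(-4) = 20/13.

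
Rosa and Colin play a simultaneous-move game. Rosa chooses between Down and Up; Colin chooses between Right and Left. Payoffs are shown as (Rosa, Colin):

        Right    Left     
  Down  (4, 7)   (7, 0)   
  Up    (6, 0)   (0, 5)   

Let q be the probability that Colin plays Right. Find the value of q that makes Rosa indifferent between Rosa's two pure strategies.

q = 7/9

Set Rosa's expected payoff from Down equal to that from Up:
  Rosa's payoff to Down: q·4 + (1−q)·7 = -3q + 7
  Rosa's payoff to Up: q·6 + (1−q)·0 = 6q
  -3q + 7 = 6q  ⇒  -9q = -7  ⇒  q = 7/9.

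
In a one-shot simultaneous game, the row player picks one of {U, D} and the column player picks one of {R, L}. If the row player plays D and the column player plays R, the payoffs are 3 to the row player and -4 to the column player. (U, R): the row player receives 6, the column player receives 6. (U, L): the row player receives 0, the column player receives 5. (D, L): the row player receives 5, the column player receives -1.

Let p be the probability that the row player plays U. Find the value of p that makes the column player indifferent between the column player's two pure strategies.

The column player's indifference between R and L determines the row player's mixing probability p:
  the column player's payoff to R: p·6 + (1−p)·(-4) = 10p - 4
  the column player's payoff to L: p·5 + (1−p)·(-1) = 6p - 1
  10p - 4 = 6p - 1  ⇒  4p = 3  ⇒  p = 3/4.

p = 3/4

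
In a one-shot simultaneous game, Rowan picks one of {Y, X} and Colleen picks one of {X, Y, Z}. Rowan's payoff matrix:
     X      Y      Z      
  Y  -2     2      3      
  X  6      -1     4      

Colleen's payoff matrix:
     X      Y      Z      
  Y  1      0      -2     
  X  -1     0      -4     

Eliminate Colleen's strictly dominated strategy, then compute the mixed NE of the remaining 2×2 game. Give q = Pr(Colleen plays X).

Colleen's strategy Z is strictly dominated by X: 1 > -2 and -1 > -4. Eliminate Z.
Colleen's mix must leave Rowan indifferent between Y and X.
  Rowan's expected payoff from Y: q·(-2) + (1−q)·2 = -4q + 2
  Rowan's expected payoff from X: q·6 + (1−q)·(-1) = 7q - 1
  -4q + 2 = 7q - 1  ⇒  -11q = -3  ⇒  q = 3/11.

q = 3/11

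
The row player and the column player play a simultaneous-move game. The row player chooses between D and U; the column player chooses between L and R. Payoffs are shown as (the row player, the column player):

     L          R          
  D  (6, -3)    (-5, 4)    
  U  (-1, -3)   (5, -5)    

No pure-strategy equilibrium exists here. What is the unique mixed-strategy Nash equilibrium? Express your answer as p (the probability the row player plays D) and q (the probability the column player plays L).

p = 2/9, q = 10/17

In a mixed equilibrium the column player is indifferent between L and R; this condition fixes p.
  the column player's payoff to L: p·(-3) + (1−p)·(-3) = -3
  the column player's payoff to R: p·4 + (1−p)·(-5) = 9p - 5
  -3 = 9p - 5  ⇒  -9p = -2  ⇒  p = 2/9.
Set the row player's expected payoff from D equal to that from U:
  the row player's payoff from D: q·6 + (1−q)·(-5) = 11q - 5
  the row player's payoff from U: q·(-1) + (1−q)·5 = -6q + 5
  11q - 5 = -6q + 5  ⇒  17q = 10  ⇒  q = 10/17.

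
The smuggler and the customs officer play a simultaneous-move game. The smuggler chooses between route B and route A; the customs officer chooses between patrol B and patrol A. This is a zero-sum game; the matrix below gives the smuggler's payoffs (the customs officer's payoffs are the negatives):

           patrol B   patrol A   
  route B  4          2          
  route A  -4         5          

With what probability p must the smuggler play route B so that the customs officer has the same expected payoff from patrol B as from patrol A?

For the customs officer to be willing to mix, the customs officer must be indifferent between patrol B and patrol A, which pins down the smuggler's mix.
  the customs officer's expected payoff from patrol B: p·(-4) + (1−p)·4 = -8p + 4
  the customs officer's expected payoff from patrol A: p·(-2) + (1−p)·(-5) = 3p - 5
  -8p + 4 = 3p - 5  ⇒  -11p = -9  ⇒  p = 9/11.

p = 9/11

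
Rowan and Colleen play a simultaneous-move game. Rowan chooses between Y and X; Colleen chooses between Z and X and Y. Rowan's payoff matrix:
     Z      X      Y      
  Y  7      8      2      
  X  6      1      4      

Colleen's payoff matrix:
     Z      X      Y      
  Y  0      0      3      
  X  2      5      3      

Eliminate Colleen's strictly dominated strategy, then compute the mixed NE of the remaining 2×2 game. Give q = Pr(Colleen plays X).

q = 2/9

Colleen's strategy Z is strictly dominated by Y: 3 > 0 and 3 > 2. Eliminate Z.
Colleen's mix must leave Rowan indifferent between Y and X.
  Rowan's payoff to Y: q·8 + (1−q)·2 = 6q + 2
  Rowan's payoff to X: q·1 + (1−q)·4 = -3q + 4
  6q + 2 = -3q + 4  ⇒  9q = 2  ⇒  q = 2/9.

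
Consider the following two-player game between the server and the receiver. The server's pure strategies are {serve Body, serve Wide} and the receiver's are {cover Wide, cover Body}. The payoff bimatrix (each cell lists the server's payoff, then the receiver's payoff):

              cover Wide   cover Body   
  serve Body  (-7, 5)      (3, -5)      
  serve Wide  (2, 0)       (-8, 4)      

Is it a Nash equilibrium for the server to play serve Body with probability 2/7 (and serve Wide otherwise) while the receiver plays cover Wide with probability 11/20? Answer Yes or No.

Check the receiver's indifference given the server's mix p = 2/7:
  payoff from cover Wide = 10/7; payoff from cover Body = 10/7 — equal.
Check the server's indifference given the receiver's mix q = 11/20:
  payoff from serve Body = -5/2; payoff from serve Wide = -5/2 — equal.
Both players are indifferent, so neither can profitably deviate.

Yes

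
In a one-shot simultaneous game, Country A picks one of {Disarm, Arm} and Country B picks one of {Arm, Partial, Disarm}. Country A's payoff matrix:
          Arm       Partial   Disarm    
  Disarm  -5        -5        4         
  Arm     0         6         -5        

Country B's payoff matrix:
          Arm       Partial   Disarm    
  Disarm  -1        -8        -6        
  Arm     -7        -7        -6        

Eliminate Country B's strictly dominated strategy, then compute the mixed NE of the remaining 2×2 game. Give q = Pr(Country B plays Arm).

q = 9/14

Country B's strategy Partial is strictly dominated by Disarm: -6 > -8 and -6 > -7. Eliminate Partial.
Country B's mix must leave Country A indifferent between Disarm and Arm.
  Country A's expected payoff from Disarm: q·(-5) + (1−q)·4 = -9q + 4
  Country A's expected payoff from Arm: q·0 + (1−q)·(-5) = 5q - 5
  -9q + 4 = 5q - 5  ⇒  -14q = -9  ⇒  q = 9/14.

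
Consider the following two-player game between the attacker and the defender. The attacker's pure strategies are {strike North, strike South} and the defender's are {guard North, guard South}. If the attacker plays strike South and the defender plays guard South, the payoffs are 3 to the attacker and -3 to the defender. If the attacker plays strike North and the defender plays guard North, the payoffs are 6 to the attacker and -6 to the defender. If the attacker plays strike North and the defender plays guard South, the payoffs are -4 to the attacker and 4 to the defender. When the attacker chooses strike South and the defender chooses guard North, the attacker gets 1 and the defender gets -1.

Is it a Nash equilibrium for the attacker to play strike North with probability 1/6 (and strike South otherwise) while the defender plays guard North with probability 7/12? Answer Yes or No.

Yes

Check the defender's indifference given the attacker's mix p = 1/6:
  payoff from guard North = -11/6; payoff from guard South = -11/6 — equal.
Check the attacker's indifference given the defender's mix q = 7/12:
  payoff from strike North = 11/6; payoff from strike South = 11/6 — equal.
Both players are indifferent, so neither can profitably deviate.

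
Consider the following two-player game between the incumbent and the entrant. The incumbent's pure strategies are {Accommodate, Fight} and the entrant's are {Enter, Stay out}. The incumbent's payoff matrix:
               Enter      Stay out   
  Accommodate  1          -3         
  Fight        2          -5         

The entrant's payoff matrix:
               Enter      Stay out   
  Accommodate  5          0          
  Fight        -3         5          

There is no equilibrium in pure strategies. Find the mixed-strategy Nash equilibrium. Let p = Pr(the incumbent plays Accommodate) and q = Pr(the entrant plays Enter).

For the entrant to be willing to mix, the entrant must be indifferent between Enter and Stay out, which pins down the incumbent's mix.
  the entrant's expected payoff from Enter: p·5 + (1−p)·(-3) = 8p - 3
  the entrant's expected payoff from Stay out: p·0 + (1−p)·5 = -5p + 5
  8p - 3 = -5p + 5  ⇒  13p = 8  ⇒  p = 8/13.
In a mixed equilibrium the incumbent is indifferent between Accommodate and Fight; this condition fixes q.
  the incumbent's payoff to Accommodate: q·1 + (1−q)·(-3) = 4q - 3
  the incumbent's payoff to Fight: q·2 + (1−q)·(-5) = 7q - 5
  4q - 3 = 7q - 5  ⇒  -3q = -2  ⇒  q = 2/3.

p = 8/13, q = 2/3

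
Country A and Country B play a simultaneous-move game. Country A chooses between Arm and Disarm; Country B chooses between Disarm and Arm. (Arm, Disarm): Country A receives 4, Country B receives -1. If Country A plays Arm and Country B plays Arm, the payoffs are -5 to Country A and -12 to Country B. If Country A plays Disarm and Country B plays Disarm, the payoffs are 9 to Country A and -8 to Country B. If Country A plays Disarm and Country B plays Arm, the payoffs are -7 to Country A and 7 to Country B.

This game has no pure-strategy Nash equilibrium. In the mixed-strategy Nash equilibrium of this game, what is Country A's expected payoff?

-17/7

Country A's indifference between Arm and Disarm determines Country B's mixing probability q:
  Country A's payoff from Arm: q·4 + (1−q)·(-5) = 9q - 5
  Country A's payoff from Disarm: q·9 + (1−q)·(-7) = 16q - 7
  9q - 5 = 16q - 7  ⇒  -7q = -2  ⇒  q = 2/7.
At equilibrium Country A is indifferent across rows, so Country A's payoff equals the payoff from Arm: (2/7)·4 + (5/7)·(-5) = -17/7.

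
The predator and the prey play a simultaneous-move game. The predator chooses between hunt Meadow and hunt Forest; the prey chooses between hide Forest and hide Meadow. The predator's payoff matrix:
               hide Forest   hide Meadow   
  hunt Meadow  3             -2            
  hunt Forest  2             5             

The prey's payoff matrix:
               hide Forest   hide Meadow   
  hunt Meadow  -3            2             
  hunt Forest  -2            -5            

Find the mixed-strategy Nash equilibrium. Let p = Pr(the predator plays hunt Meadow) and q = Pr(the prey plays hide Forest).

The prey's indifference between hide Forest and hide Meadow determines the predator's mixing probability p:
  the prey's payoff from hide Forest: p·(-3) + (1−p)·(-2) = -p - 2
  the prey's payoff from hide Meadow: p·2 + (1−p)·(-5) = 7p - 5
  -p - 2 = 7p - 5  ⇒  -8p = -3  ⇒  p = 3/8.
Set the predator's expected payoff from hunt Meadow equal to that from hunt Forest:
  the predator's payoff to hunt Meadow: q·3 + (1−q)·(-2) = 5q - 2
  the predator's payoff to hunt Forest: q·2 + (1−q)·5 = -3q + 5
  5q - 2 = -3q + 5  ⇒  8q = 7  ⇒  q = 7/8.

p = 3/8, q = 7/8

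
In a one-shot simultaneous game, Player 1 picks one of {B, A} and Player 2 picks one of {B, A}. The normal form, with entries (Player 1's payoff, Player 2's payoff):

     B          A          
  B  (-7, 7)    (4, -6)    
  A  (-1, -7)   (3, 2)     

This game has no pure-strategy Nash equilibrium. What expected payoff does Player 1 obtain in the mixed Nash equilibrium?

17/7

In a mixed equilibrium Player 1 is indifferent between B and A; this condition fixes q.
  Player 1's payoff to B: q·(-7) + (1−q)·4 = -11q + 4
  Player 1's payoff to A: q·(-1) + (1−q)·3 = -4q + 3
  -11q + 4 = -4q + 3  ⇒  -7q = -1  ⇒  q = 1/7.
At equilibrium Player 1 is indifferent across rows, so Player 1's payoff equals the payoff from B: (1/7)·(-7) + (6/7)·4 = 17/7.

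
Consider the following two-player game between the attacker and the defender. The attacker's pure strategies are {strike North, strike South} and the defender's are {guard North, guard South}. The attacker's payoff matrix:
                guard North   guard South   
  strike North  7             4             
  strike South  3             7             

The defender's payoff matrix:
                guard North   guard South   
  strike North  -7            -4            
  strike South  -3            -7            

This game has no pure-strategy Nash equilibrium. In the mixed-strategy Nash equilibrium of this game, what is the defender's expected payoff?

-37/7

In a mixed equilibrium the defender is indifferent between guard North and guard South; this condition fixes p.
  the defender's payoff from guard North: p·(-7) + (1−p)·(-3) = -4p - 3
  the defender's payoff from guard South: p·(-4) + (1−p)·(-7) = 3p - 7
  -4p - 3 = 3p - 7  ⇒  -7p = -4  ⇒  p = 4/7.
At equilibrium the defender is indifferent across columns, so the defender's payoff equals the payoff from guard North: (4/7)·(-7) + (3/7)·(-3) = -37/7.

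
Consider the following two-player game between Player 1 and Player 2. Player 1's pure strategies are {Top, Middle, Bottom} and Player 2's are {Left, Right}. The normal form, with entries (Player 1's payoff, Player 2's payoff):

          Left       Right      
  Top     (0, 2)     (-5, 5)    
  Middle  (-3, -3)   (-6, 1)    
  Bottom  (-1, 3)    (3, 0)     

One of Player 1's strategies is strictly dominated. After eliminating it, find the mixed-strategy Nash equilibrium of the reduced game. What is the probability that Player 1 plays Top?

p = 1/2

Player 1's strategy Middle is strictly dominated by Top: 0 > -3 and -5 > -6. Eliminate Middle.
In a mixed equilibrium Player 2 is indifferent between Left and Right; this condition fixes p.
  Player 2's payoff to Left: p·2 + (1−p)·3 = -p + 3
  Player 2's payoff to Right: p·5 + (1−p)·0 = 5p
  -p + 3 = 5p  ⇒  -6p = -3  ⇒  p = 1/2.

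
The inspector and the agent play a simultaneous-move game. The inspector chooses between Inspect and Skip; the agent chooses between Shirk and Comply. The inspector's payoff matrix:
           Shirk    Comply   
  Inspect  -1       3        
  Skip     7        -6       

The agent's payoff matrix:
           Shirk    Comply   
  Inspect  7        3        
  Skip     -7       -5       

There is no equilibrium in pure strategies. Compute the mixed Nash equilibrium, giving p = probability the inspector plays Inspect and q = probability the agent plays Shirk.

For the agent to be willing to mix, the agent must be indifferent between Shirk and Comply, which pins down the inspector's mix.
  the agent's expected payoff from Shirk: p·7 + (1−p)·(-7) = 14p - 7
  the agent's expected payoff from Comply: p·3 + (1−p)·(-5) = 8p - 5
  14p - 7 = 8p - 5  ⇒  6p = 2  ⇒  p = 1/3.
Set the inspector's expected payoff from Inspect equal to that from Skip:
  the inspector's expected payoff from Inspect: q·(-1) + (1−q)·3 = -4q + 3
  the inspector's expected payoff from Skip: q·7 + (1−q)·(-6) = 13q - 6
  -4q + 3 = 13q - 6  ⇒  -17q = -9  ⇒  q = 9/17.

p = 1/3, q = 9/17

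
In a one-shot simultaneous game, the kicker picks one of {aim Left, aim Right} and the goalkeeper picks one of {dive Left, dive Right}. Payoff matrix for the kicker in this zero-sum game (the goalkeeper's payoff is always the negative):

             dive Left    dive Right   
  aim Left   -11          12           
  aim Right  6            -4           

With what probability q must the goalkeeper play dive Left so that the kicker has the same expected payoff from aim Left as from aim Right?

q = 16/33

For the kicker to be willing to mix, the kicker must be indifferent between aim Left and aim Right, which pins down the goalkeeper's mix.
  the kicker's payoff to aim Left: q·(-11) + (1−q)·12 = -23q + 12
  the kicker's payoff to aim Right: q·6 + (1−q)·(-4) = 10q - 4
  -23q + 12 = 10q - 4  ⇒  -33q = -16  ⇒  q = 16/33.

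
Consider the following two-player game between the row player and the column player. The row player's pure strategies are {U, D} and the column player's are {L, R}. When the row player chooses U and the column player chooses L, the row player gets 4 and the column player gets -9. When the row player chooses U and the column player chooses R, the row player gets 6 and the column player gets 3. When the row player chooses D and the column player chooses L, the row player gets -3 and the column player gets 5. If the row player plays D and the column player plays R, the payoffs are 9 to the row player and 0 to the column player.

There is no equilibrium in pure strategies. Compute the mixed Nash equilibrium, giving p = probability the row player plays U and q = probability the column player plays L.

In a mixed equilibrium the column player is indifferent between L and R; this condition fixes p.
  the column player's expected payoff from L: p·(-9) + (1−p)·5 = -14p + 5
  the column player's expected payoff from R: p·3 + (1−p)·0 = 3p
  -14p + 5 = 3p  ⇒  -17p = -5  ⇒  p = 5/17.
The column player's mix must leave the row player indifferent between U and D.
  the row player's expected payoff from U: q·4 + (1−q)·6 = -2q + 6
  the row player's expected payoff from D: q·(-3) + (1−q)·9 = -12q + 9
  -2q + 6 = -12q + 9  ⇒  10q = 3  ⇒  q = 3/10.

p = 5/17, q = 3/10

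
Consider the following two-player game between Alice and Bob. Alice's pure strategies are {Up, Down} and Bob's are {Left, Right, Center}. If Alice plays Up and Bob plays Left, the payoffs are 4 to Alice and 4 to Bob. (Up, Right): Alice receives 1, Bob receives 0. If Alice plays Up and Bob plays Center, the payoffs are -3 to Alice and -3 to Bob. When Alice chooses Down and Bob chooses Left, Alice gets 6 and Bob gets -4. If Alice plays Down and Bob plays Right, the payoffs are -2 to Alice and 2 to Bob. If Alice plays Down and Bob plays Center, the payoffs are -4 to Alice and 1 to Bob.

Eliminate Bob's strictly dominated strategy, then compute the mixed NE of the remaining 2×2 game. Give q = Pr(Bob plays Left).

Bob's strategy Center is strictly dominated by Right: 0 > -3 and 2 > 1. Eliminate Center.
Bob's mix must leave Alice indifferent between Up and Down.
  Alice's payoff to Up: q·4 + (1−q)·1 = 3q + 1
  Alice's payoff to Down: q·6 + (1−q)·(-2) = 8q - 2
  3q + 1 = 8q - 2  ⇒  -5q = -3  ⇒  q = 3/5.

q = 3/5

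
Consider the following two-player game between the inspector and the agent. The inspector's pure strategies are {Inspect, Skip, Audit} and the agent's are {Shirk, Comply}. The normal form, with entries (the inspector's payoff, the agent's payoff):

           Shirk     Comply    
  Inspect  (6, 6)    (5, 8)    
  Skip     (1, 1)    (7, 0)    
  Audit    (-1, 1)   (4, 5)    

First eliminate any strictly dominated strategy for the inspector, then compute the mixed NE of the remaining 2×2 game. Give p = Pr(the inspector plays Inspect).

The inspector's strategy Audit is strictly dominated by Skip: 1 > -1 and 7 > 4. Eliminate Audit.
The inspector's mix must leave the agent indifferent between Shirk and Comply.
  the agent's payoff from Shirk: p·6 + (1−p)·1 = 5p + 1
  the agent's payoff from Comply: p·8 + (1−p)·0 = 8p
  5p + 1 = 8p  ⇒  -3p = -1  ⇒  p = 1/3.

p = 1/3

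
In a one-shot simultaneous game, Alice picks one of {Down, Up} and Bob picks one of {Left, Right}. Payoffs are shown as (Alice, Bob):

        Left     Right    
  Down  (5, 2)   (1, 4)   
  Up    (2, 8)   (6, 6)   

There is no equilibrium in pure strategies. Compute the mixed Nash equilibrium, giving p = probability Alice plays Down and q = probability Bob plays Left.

Alice's mix must leave Bob indifferent between Left and Right.
  Bob's payoff to Left: p·2 + (1−p)·8 = -6p + 8
  Bob's payoff to Right: p·4 + (1−p)·6 = -2p + 6
  -6p + 8 = -2p + 6  ⇒  -4p = -2  ⇒  p = 1/2.
For Alice to be willing to mix, Alice must be indifferent between Down and Up, which pins down Bob's mix.
  Alice's payoff to Down: q·5 + (1−q)·1 = 4q + 1
  Alice's payoff to Up: q·2 + (1−q)·6 = -4q + 6
  4q + 1 = -4q + 6  ⇒  8q = 5  ⇒  q = 5/8.

p = 1/2, q = 5/8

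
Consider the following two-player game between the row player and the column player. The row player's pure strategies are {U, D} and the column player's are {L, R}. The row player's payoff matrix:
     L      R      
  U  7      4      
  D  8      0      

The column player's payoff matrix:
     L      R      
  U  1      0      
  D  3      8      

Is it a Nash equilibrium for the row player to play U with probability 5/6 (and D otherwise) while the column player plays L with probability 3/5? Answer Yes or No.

Given the column player's mix q = 3/5, the row player's payoff from U is 29/5 but from D is 24/5. The row player strictly prefers U, so the row player would not mix.
So the proposed profile is not a Nash equilibrium.

No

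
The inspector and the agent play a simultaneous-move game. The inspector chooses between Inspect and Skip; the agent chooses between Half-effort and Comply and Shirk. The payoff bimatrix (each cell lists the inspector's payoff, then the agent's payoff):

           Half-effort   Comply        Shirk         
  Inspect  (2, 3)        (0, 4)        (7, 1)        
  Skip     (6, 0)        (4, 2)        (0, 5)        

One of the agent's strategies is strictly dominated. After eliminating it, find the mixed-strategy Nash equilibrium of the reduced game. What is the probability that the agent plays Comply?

q = 7/11

The agent's strategy Half-effort is strictly dominated by Comply: 4 > 3 and 2 > 0. Eliminate Half-effort.
The inspector's indifference between Inspect and Skip determines the agent's mixing probability q:
  the inspector's expected payoff from Inspect: q·0 + (1−q)·7 = -7q + 7
  the inspector's expected payoff from Skip: q·4 + (1−q)·0 = 4q
  -7q + 7 = 4q  ⇒  -11q = -7  ⇒  q = 7/11.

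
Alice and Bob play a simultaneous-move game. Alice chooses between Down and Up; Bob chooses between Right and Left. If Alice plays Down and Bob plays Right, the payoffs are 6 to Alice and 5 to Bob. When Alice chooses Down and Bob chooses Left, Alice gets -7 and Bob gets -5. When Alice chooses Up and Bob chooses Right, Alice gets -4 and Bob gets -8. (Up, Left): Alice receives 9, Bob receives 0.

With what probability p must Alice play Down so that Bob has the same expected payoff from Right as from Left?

In a mixed equilibrium Bob is indifferent between Right and Left; this condition fixes p.
  Bob's expected payoff from Right: p·5 + (1−p)·(-8) = 13p - 8
  Bob's expected payoff from Left: p·(-5) + (1−p)·0 = -5p
  13p - 8 = -5p  ⇒  18p = 8  ⇒  p = 4/9.

p = 4/9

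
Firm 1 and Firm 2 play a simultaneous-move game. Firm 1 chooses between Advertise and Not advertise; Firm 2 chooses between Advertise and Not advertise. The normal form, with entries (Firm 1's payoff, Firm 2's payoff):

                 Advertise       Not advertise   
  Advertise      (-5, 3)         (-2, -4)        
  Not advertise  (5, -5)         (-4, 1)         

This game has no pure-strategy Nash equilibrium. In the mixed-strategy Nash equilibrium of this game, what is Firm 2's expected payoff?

-17/13

Firm 1's mix must leave Firm 2 indifferent between Advertise and Not advertise.
  Firm 2's payoff to Advertise: p·3 + (1−p)·(-5) = 8p - 5
  Firm 2's payoff to Not advertise: p·(-4) + (1−p)·1 = -5p + 1
  8p - 5 = -5p + 1  ⇒  13p = 6  ⇒  p = 6/13.
At equilibrium Firm 2 is indifferent across columns, so Firm 2's payoff equals the payoff from Advertise: (6/13)·3 + (7/13)·(-5) = -17/13.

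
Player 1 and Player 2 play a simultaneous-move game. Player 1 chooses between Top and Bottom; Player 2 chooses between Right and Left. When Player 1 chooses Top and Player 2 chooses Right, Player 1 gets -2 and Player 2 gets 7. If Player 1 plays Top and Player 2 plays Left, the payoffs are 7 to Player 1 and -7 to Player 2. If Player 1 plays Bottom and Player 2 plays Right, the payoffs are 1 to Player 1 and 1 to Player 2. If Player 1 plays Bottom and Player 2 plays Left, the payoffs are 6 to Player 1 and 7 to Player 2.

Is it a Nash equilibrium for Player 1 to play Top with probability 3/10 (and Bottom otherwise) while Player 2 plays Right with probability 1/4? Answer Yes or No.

Check Player 2's indifference given Player 1's mix p = 3/10:
  payoff from Right = 14/5; payoff from Left = 14/5 — equal.
Check Player 1's indifference given Player 2's mix q = 1/4:
  payoff from Top = 19/4; payoff from Bottom = 19/4 — equal.
Both players are indifferent, so neither can profitably deviate.

Yes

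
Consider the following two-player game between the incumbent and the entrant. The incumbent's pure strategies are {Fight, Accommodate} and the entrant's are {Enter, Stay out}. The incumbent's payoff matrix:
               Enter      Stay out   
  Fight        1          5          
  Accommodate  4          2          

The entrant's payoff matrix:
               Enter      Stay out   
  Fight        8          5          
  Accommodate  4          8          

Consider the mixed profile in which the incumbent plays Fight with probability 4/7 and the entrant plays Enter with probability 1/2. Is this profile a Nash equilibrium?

Check the entrant's indifference given the incumbent's mix p = 4/7:
  payoff from Enter = 44/7; payoff from Stay out = 44/7 — equal.
Check the incumbent's indifference given the entrant's mix q = 1/2:
  payoff from Fight = 3; payoff from Accommodate = 3 — equal.
Both players are indifferent, so neither can profitably deviate.

Yes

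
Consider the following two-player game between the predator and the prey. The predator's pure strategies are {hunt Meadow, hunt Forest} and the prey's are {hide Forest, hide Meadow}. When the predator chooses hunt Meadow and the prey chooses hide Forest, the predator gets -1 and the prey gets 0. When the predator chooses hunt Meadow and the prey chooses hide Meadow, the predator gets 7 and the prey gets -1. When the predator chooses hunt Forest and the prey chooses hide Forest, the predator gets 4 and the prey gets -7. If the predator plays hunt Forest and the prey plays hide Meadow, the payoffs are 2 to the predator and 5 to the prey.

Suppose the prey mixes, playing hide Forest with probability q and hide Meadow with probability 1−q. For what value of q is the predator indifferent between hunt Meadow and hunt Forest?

Set the predator's expected payoff from hunt Meadow equal to that from hunt Forest:
  the predator's payoff from hunt Meadow: q·(-1) + (1−q)·7 = -8q + 7
  the predator's payoff from hunt Forest: q·4 + (1−q)·2 = 2q + 2
  -8q + 7 = 2q + 2  ⇒  -10q = -5  ⇒  q = 1/2.

q = 1/2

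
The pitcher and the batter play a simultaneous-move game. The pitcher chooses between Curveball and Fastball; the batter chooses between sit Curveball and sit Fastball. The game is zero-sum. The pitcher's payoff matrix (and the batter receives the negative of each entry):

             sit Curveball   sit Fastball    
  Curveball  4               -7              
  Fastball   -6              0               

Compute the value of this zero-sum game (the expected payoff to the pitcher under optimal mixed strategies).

For the pitcher to be willing to mix, the pitcher must be indifferent between Curveball and Fastball, which pins down the batter's mix.
  the pitcher's expected payoff from Curveball: q·4 + (1−q)·(-7) = 11q - 7
  the pitcher's expected payoff from Fastball: q·(-6) + (1−q)·0 = -6q
  11q - 7 = -6q  ⇒  17q = 7  ⇒  q = 7/17.
The value is the pitcher's expected payoff against this mix (using Curveball): (7/17)·4 + (10/17)·(-7) = -42/17.

v = -42/17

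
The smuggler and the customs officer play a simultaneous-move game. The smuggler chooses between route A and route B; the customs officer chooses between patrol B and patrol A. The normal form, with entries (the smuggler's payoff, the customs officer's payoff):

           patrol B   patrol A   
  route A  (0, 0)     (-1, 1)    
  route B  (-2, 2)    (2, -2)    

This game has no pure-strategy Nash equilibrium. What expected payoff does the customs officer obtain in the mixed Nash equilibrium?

2/5

Set the customs officer's expected payoff from patrol B equal to that from patrol A:
  the customs officer's expected payoff from patrol B: p·0 + (1−p)·2 = -2p + 2
  the customs officer's expected payoff from patrol A: p·1 + (1−p)·(-2) = 3p - 2
  -2p + 2 = 3p - 2  ⇒  -5p = -4  ⇒  p = 4/5.
At equilibrium the customs officer is indifferent across columns, so the customs officer's payoff equals the payoff from patrol B: (4/5)·0 + (1/5)·2 = 2/5.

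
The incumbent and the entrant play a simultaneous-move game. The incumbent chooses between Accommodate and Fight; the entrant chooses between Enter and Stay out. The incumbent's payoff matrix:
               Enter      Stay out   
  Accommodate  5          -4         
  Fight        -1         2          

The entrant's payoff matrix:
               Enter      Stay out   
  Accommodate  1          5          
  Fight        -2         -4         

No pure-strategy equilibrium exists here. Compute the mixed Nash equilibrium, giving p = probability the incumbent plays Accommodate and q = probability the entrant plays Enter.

p = 1/3, q = 1/2

In a mixed equilibrium the entrant is indifferent between Enter and Stay out; this condition fixes p.
  the entrant's payoff from Enter: p·1 + (1−p)·(-2) = 3p - 2
  the entrant's payoff from Stay out: p·5 + (1−p)·(-4) = 9p - 4
  3p - 2 = 9p - 4  ⇒  -6p = -2  ⇒  p = 1/3.
For the incumbent to be willing to mix, the incumbent must be indifferent between Accommodate and Fight, which pins down the entrant's mix.
  the incumbent's payoff to Accommodate: q·5 + (1−q)·(-4) = 9q - 4
  the incumbent's payoff to Fight: q·(-1) + (1−q)·2 = -3q + 2
  9q - 4 = -3q + 2  ⇒  12q = 6  ⇒  q = 1/2.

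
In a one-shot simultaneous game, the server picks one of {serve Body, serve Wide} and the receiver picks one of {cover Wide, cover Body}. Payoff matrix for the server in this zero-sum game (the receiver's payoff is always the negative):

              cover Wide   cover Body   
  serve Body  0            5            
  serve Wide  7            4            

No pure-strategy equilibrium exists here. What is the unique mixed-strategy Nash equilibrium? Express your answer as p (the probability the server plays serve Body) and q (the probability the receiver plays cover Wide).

The receiver's indifference between cover Wide and cover Body determines the server's mixing probability p:
  the receiver's expected payoff from cover Wide: p·0 + (1−p)·(-7) = 7p - 7
  the receiver's expected payoff from cover Body: p·(-5) + (1−p)·(-4) = -p - 4
  7p - 7 = -p - 4  ⇒  8p = 3  ⇒  p = 3/8.
The server's indifference between serve Body and serve Wide determines the receiver's mixing probability q:
  the server's payoff to serve Body: q·0 + (1−q)·5 = -5q + 5
  the server's payoff to serve Wide: q·7 + (1−q)·4 = 3q + 4
  -5q + 5 = 3q + 4  ⇒  -8q = -1  ⇒  q = 1/8.

p = 3/8, q = 1/8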